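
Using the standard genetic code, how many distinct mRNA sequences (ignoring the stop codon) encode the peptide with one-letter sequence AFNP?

64

Ala: 4 codons.
Phe: 2 codons.
Asn: 2 codons.
Pro: 4 codons.
4 × 2 × 2 × 4 = 64.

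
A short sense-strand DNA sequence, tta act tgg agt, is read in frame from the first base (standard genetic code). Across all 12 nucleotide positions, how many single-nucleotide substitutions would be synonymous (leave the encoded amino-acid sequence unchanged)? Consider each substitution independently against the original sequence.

Codon 1 (TTA, Leu): 2 synonymous substitutions.
Codon 2 (ACT, Thr): 3 synonymous substitutions.
Codon 3 (TGG, Trp): 0 synonymous substitutions.
Codon 4 (AGT, Ser): 1 synonymous substitution.
Total: 2 + 3 + 0 + 1 = 6.

6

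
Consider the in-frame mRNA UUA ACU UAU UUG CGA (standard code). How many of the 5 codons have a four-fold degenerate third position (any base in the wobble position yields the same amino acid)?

Codon 1 UUA (Leu): third position 2-fold.
Codon 2 ACU (Thr): third position 4-fold.
Codon 3 UAU (Tyr): third position 2-fold.
Codon 4 UUG (Leu): third position 2-fold.
Codon 5 CGA (Arg): third position 4-fold.
Four-fold degenerate third positions: 2.

2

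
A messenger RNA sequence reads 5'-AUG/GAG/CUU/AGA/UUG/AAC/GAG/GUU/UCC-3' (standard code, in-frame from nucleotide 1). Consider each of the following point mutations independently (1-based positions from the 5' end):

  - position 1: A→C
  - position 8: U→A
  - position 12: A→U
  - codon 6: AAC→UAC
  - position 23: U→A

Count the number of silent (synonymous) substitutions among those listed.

0

Codon 1: AUG (Met) → CUG (Leu) — missense.
Codon 3: CUU (Leu) → CAU (His) — missense.
Codon 4: AGA (Arg) → AGU (Ser) — missense.
Codon 6: AAC (Asn) → UAC (Tyr) — missense.
Codon 8: GUU (Val) → GAU (Asp) — missense.
Synonymous: 0 of 5.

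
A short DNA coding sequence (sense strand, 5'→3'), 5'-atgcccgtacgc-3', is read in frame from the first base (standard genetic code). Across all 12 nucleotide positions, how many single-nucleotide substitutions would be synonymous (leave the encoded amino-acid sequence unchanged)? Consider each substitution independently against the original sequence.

Codon 1 (ATG, Met): 0 synonymous substitutions.
Codon 2 (CCC, Pro): 3 synonymous substitutions.
Codon 3 (GTA, Val): 3 synonymous substitutions.
Codon 4 (CGC, Arg): 3 synonymous substitutions.
Total: 0 + 3 + 3 + 3 = 9.

9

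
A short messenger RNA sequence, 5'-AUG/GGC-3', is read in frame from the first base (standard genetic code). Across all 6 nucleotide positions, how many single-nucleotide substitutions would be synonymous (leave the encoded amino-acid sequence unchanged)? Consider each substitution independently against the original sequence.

3

Codon 1 (AUG, Met): 0 synonymous substitutions.
Codon 2 (GGC, Gly): 3 synonymous substitutions.
Total: 0 + 3 = 3.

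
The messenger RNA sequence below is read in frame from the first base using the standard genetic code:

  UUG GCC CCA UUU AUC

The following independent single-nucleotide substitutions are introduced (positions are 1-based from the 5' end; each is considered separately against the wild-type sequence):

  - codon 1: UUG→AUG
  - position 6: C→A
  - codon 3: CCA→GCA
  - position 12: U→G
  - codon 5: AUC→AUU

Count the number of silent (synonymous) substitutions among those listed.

2

Codon 1: UUG (Leu) → AUG (Met) — missense.
Codon 2: GCC (Ala) → GCA (Ala) — synonymous.
Codon 3: CCA (Pro) → GCA (Ala) — missense.
Codon 4: UUU (Phe) → UUG (Leu) — missense.
Codon 5: AUC (Ile) → AUU (Ile) — synonymous.
Synonymous: 2 of 5.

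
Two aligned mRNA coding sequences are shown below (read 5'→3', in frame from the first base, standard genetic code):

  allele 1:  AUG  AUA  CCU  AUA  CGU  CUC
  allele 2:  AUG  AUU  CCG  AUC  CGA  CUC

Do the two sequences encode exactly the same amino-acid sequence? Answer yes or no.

Codon 1: AUG Met / AUG Met — identical.
Codon 2: AUA Ile / AUU Ile — synonymous.
Codon 3: CCU Pro / CCG Pro — synonymous.
Codon 4: AUA Ile / AUC Ile — synonymous.
Codon 5: CGU Arg / CGA Arg — synonymous.
Codon 6: CUC Leu / CUC Leu — identical.
Nonsynonymous differences: 0 → same protein.

yes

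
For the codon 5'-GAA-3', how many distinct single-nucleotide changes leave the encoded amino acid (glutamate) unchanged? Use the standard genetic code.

Position 1: none → 0 synonymous.
Position 2: none → 0 synonymous.
Position 3: GAG → 1 synonymous.
Total: 0 + 0 + 1 = 1.

1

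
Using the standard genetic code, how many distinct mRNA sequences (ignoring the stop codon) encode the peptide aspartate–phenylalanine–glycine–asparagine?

32

Asp: 2 codons.
Phe: 2 codons.
Gly: 4 codons.
Asn: 2 codons.
2 × 2 × 4 × 2 = 32.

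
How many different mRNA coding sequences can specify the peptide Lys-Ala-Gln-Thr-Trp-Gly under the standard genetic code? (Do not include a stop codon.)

Lys: 2 codons.
Ala: 4 codons.
Gln: 2 codons.
Thr: 4 codons.
Trp: 1 codon.
Gly: 4 codons.
2 × 4 × 2 × 4 × 1 × 4 = 256.

256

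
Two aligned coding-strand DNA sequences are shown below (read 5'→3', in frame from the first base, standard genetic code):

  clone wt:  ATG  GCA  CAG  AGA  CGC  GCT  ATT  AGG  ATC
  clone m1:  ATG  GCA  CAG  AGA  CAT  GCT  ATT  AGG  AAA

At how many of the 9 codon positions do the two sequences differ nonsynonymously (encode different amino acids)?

Codon 1: ATG Met / ATG Met — identical.
Codon 2: GCA Ala / GCA Ala — identical.
Codon 3: CAG Gln / CAG Gln — identical.
Codon 4: AGA Arg / AGA Arg — identical.
Codon 5: CGC Arg / CAT His — nonsynonymous.
Codon 6: GCT Ala / GCT Ala — identical.
Codon 7: ATT Ile / ATT Ile — identical.
Codon 8: AGG Arg / AGG Arg — identical.
Codon 9: ATC Ile / AAA Lys — nonsynonymous.
Nonsynonymous differences: 2.

2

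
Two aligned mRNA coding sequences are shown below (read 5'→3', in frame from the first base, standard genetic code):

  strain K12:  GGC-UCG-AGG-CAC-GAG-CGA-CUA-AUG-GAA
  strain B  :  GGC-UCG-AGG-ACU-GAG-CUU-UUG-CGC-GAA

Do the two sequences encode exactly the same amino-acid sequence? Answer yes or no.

Codon 1: GGC Gly / GGC Gly — identical.
Codon 2: UCG Ser / UCG Ser — identical.
Codon 3: AGG Arg / AGG Arg — identical.
Codon 4: CAC His / ACU Thr — nonsynonymous.
Codon 5: GAG Glu / GAG Glu — identical.
Codon 6: CGA Arg / CUU Leu — nonsynonymous.
Codon 7: CUA Leu / UUG Leu — synonymous.
Codon 8: AUG Met / CGC Arg — nonsynonymous.
Codon 9: GAA Glu / GAA Glu — identical.
Nonsynonymous differences: 3 → different protein.

no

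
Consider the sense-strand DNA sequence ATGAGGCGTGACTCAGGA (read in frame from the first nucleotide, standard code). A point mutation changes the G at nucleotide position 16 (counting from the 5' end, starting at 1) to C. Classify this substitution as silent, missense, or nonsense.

Position 16 falls in codon 6: GGA → Gly.
After the substitution the codon is CGA → Arg.
Gly ≠ Arg, so this is a missense mutation.

missense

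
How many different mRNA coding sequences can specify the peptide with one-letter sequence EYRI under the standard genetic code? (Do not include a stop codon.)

72

Glu: 2 codons.
Tyr: 2 codons.
Arg: 6 codons.
Ile: 3 codons.
2 × 2 × 6 × 3 = 72.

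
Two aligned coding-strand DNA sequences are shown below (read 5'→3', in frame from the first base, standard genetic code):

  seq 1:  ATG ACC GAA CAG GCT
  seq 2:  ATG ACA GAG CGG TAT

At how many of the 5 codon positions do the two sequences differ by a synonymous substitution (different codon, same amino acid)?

Codon 1: ATG Met / ATG Met — identical.
Codon 2: ACC Thr / ACA Thr — synonymous.
Codon 3: GAA Glu / GAG Glu — synonymous.
Codon 4: CAG Gln / CGG Arg — nonsynonymous.
Codon 5: GCT Ala / TAT Tyr — nonsynonymous.
Synonymous differences: 2.

2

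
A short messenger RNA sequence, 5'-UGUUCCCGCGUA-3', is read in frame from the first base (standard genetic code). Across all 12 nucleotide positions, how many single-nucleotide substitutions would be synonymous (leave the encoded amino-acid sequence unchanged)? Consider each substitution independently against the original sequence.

10

Codon 1 (UGU, Cys): 1 synonymous substitution.
Codon 2 (UCC, Ser): 3 synonymous substitutions.
Codon 3 (CGC, Arg): 3 synonymous substitutions.
Codon 4 (GUA, Val): 3 synonymous substitutions.
Total: 1 + 3 + 3 + 3 = 10.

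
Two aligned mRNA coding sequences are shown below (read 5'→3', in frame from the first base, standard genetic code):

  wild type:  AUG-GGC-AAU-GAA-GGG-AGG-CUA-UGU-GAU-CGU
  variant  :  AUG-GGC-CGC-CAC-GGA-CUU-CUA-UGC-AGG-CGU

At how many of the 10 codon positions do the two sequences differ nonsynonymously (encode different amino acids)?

Codon 1: AUG Met / AUG Met — identical.
Codon 2: GGC Gly / GGC Gly — identical.
Codon 3: AAU Asn / CGC Arg — nonsynonymous.
Codon 4: GAA Glu / CAC His — nonsynonymous.
Codon 5: GGG Gly / GGA Gly — synonymous.
Codon 6: AGG Arg / CUU Leu — nonsynonymous.
Codon 7: CUA Leu / CUA Leu — identical.
Codon 8: UGU Cys / UGC Cys — synonymous.
Codon 9: GAU Asp / AGG Arg — nonsynonymous.
Codon 10: CGU Arg / CGU Arg — identical.
Nonsynonymous differences: 4.

4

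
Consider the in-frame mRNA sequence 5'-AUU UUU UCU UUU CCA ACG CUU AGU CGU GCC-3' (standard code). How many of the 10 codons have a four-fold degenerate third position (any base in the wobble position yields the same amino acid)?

6

Codon 1 AUU (Ile): third position 3-fold.
Codon 2 UUU (Phe): third position 2-fold.
Codon 3 UCU (Ser): third position 4-fold.
Codon 4 UUU (Phe): third position 2-fold.
Codon 5 CCA (Pro): third position 4-fold.
Codon 6 ACG (Thr): third position 4-fold.
Codon 7 CUU (Leu): third position 4-fold.
Codon 8 AGU (Ser): third position 2-fold.
Codon 9 CGU (Arg): third position 4-fold.
Codon 10 GCC (Ala): third position 4-fold.
Four-fold degenerate third positions: 6.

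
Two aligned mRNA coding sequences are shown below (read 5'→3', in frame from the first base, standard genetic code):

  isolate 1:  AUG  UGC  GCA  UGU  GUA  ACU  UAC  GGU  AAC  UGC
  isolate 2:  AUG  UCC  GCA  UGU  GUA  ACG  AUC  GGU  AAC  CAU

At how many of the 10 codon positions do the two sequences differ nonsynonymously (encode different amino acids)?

Codon 1: AUG Met / AUG Met — identical.
Codon 2: UGC Cys / UCC Ser — nonsynonymous.
Codon 3: GCA Ala / GCA Ala — identical.
Codon 4: UGU Cys / UGU Cys — identical.
Codon 5: GUA Val / GUA Val — identical.
Codon 6: ACU Thr / ACG Thr — synonymous.
Codon 7: UAC Tyr / AUC Ile — nonsynonymous.
Codon 8: GGU Gly / GGU Gly — identical.
Codon 9: AAC Asn / AAC Asn — identical.
Codon 10: UGC Cys / CAU His — nonsynonymous.
Nonsynonymous differences: 3.

3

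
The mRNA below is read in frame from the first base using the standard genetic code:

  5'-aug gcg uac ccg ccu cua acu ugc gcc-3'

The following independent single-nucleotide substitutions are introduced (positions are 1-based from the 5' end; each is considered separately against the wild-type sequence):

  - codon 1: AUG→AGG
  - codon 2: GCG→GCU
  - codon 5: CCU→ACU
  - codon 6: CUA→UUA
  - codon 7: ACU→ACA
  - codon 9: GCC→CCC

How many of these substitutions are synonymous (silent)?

Codon 1: AUG (Met) → AGG (Arg) — missense.
Codon 2: GCG (Ala) → GCU (Ala) — synonymous.
Codon 5: CCU (Pro) → ACU (Thr) — missense.
Codon 6: CUA (Leu) → UUA (Leu) — synonymous.
Codon 7: ACU (Thr) → ACA (Thr) — synonymous.
Codon 9: GCC (Ala) → CCC (Pro) — missense.
Synonymous: 3 of 6.

3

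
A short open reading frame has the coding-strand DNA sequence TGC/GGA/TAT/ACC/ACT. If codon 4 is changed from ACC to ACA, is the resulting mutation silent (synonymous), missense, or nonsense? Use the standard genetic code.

Position 12 falls in codon 4: ACC → Thr.
After the substitution the codon is ACA → Thr.
Both encode Thr, so the change is synonymous.

silent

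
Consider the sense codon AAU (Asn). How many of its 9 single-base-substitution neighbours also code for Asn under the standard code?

1

Position 1: none → 0 synonymous.
Position 2: none → 0 synonymous.
Position 3: AAC → 1 synonymous.
Total: 0 + 0 + 1 = 1.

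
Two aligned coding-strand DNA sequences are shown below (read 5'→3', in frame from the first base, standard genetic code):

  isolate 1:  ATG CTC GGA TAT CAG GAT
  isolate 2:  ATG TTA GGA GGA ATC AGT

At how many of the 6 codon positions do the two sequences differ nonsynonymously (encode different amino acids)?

Codon 1: ATG Met / ATG Met — identical.
Codon 2: CTC Leu / TTA Leu — synonymous.
Codon 3: GGA Gly / GGA Gly — identical.
Codon 4: TAT Tyr / GGA Gly — nonsynonymous.
Codon 5: CAG Gln / ATC Ile — nonsynonymous.
Codon 6: GAT Asp / AGT Ser — nonsynonymous.
Nonsynonymous differences: 3.

3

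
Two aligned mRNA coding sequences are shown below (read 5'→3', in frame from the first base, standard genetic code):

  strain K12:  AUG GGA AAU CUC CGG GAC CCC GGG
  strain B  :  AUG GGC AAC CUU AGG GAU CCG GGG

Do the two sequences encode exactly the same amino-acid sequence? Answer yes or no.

yes

Codon 1: AUG Met / AUG Met — identical.
Codon 2: GGA Gly / GGC Gly — synonymous.
Codon 3: AAU Asn / AAC Asn — synonymous.
Codon 4: CUC Leu / CUU Leu — synonymous.
Codon 5: CGG Arg / AGG Arg — synonymous.
Codon 6: GAC Asp / GAU Asp — synonymous.
Codon 7: CCC Pro / CCG Pro — synonymous.
Codon 8: GGG Gly / GGG Gly — identical.
Nonsynonymous differences: 0 → same protein.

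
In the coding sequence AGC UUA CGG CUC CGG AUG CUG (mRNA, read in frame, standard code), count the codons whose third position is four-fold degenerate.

4

Codon 1 AGC (Ser): third position 2-fold.
Codon 2 UUA (Leu): third position 2-fold.
Codon 3 CGG (Arg): third position 4-fold.
Codon 4 CUC (Leu): third position 4-fold.
Codon 5 CGG (Arg): third position 4-fold.
Codon 6 AUG (Met): third position 1-fold.
Codon 7 CUG (Leu): third position 4-fold.
Four-fold degenerate third positions: 4.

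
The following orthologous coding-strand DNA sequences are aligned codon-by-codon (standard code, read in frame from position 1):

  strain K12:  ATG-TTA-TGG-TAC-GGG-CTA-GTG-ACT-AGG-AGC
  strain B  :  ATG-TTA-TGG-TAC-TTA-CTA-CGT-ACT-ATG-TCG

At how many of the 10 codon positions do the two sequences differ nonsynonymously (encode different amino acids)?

3

Codon 1: ATG Met / ATG Met — identical.
Codon 2: TTA Leu / TTA Leu — identical.
Codon 3: TGG Trp / TGG Trp — identical.
Codon 4: TAC Tyr / TAC Tyr — identical.
Codon 5: GGG Gly / TTA Leu — nonsynonymous.
Codon 6: CTA Leu / CTA Leu — identical.
Codon 7: GTG Val / CGT Arg — nonsynonymous.
Codon 8: ACT Thr / ACT Thr — identical.
Codon 9: AGG Arg / ATG Met — nonsynonymous.
Codon 10: AGC Ser / TCG Ser — synonymous.
Nonsynonymous differences: 3.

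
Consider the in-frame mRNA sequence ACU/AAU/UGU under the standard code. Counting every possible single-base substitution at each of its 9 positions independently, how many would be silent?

5

Codon 1 (ACU, Thr): 3 synonymous substitutions.
Codon 2 (AAU, Asn): 1 synonymous substitution.
Codon 3 (UGU, Cys): 1 synonymous substitution.
Total: 3 + 1 + 1 = 5.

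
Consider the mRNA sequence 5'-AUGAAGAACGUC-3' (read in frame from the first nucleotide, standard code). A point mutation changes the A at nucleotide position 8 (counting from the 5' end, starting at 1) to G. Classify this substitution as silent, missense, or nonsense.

Position 8 falls in codon 3: AAC → Asn.
After the substitution the codon is AGC → Ser.
Asn ≠ Ser, so this is a missense mutation.

missense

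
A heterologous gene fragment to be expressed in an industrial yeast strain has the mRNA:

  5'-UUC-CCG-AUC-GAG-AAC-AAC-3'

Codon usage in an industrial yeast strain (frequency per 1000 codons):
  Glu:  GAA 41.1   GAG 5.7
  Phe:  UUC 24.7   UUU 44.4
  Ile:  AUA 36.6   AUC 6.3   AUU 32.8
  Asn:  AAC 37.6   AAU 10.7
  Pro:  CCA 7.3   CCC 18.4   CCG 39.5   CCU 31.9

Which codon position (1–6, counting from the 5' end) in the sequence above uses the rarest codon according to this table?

Codon 1 UUC (Phe): 24.7 per 1000.
Codon 2 CCG (Pro): 39.5 per 1000.
Codon 3 AUC (Ile): 6.3 per 1000.
Codon 4 GAG (Glu): 5.7 per 1000.
Codon 5 AAC (Asn): 37.6 per 1000.
Codon 6 AAC (Asn): 37.6 per 1000.
Lowest frequency is 5.7 at codon 4.

4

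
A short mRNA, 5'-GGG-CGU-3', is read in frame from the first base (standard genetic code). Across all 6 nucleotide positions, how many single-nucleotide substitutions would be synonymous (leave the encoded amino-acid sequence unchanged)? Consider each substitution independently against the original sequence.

6

Codon 1 (GGG, Gly): 3 synonymous substitutions.
Codon 2 (CGU, Arg): 3 synonymous substitutions.
Total: 3 + 3 = 6.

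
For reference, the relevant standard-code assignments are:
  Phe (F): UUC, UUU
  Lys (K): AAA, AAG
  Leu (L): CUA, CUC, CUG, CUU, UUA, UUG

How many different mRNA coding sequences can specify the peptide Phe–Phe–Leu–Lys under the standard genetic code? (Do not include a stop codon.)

48

Phe: 2 codons.
Phe: 2 codons.
Leu: 6 codons.
Lys: 2 codons.
2 × 2 × 6 × 2 = 48.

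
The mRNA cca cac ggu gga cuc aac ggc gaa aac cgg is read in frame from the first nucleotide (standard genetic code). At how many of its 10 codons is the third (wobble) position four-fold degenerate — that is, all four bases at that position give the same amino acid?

6

Codon 1 CCA (Pro): third position 4-fold.
Codon 2 CAC (His): third position 2-fold.
Codon 3 GGU (Gly): third position 4-fold.
Codon 4 GGA (Gly): third position 4-fold.
Codon 5 CUC (Leu): third position 4-fold.
Codon 6 AAC (Asn): third position 2-fold.
Codon 7 GGC (Gly): third position 4-fold.
Codon 8 GAA (Glu): third position 2-fold.
Codon 9 AAC (Asn): third position 2-fold.
Codon 10 CGG (Arg): third position 4-fold.
Four-fold degenerate third positions: 6.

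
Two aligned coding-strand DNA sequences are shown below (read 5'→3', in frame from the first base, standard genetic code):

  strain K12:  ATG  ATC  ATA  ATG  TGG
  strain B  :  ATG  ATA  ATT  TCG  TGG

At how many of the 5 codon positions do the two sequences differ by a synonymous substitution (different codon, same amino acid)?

2

Codon 1: ATG Met / ATG Met — identical.
Codon 2: ATC Ile / ATA Ile — synonymous.
Codon 3: ATA Ile / ATT Ile — synonymous.
Codon 4: ATG Met / TCG Ser — nonsynonymous.
Codon 5: TGG Trp / TGG Trp — identical.
Synonymous differences: 2.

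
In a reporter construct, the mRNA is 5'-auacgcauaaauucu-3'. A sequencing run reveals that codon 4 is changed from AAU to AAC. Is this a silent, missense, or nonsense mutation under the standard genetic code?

silent

Position 12 falls in codon 4: AAU → Asn.
After the substitution the codon is AAC → Asn.
Both encode Asn, so the change is synonymous.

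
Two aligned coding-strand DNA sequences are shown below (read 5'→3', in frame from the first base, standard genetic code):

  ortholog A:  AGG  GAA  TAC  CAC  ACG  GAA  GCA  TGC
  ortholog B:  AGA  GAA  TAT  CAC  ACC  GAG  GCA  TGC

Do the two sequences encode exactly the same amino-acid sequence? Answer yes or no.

Codon 1: AGG Arg / AGA Arg — synonymous.
Codon 2: GAA Glu / GAA Glu — identical.
Codon 3: TAC Tyr / TAT Tyr — synonymous.
Codon 4: CAC His / CAC His — identical.
Codon 5: ACG Thr / ACC Thr — synonymous.
Codon 6: GAA Glu / GAG Glu — synonymous.
Codon 7: GCA Ala / GCA Ala — identical.
Codon 8: TGC Cys / TGC Cys — identical.
Nonsynonymous differences: 0 → same protein.

yes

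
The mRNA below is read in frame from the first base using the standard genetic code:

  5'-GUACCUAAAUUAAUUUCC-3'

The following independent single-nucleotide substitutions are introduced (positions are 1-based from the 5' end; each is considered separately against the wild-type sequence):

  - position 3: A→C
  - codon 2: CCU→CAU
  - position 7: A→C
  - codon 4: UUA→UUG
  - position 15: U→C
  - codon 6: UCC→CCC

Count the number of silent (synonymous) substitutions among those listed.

Codon 1: GUA (Val) → GUC (Val) — synonymous.
Codon 2: CCU (Pro) → CAU (His) — missense.
Codon 3: AAA (Lys) → CAA (Gln) — missense.
Codon 4: UUA (Leu) → UUG (Leu) — synonymous.
Codon 5: AUU (Ile) → AUC (Ile) — synonymous.
Codon 6: UCC (Ser) → CCC (Pro) — missense.
Synonymous: 3 of 6.

3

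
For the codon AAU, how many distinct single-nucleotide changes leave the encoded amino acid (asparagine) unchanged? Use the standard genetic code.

1

Position 1: none → 0 synonymous.
Position 2: none → 0 synonymous.
Position 3: AAC → 1 synonymous.
Total: 0 + 0 + 1 = 1.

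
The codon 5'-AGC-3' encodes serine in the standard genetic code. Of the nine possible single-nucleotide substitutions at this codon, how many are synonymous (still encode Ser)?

1

Position 1: none → 0 synonymous.
Position 2: none → 0 synonymous.
Position 3: AGT → 1 synonymous.
Total: 0 + 0 + 1 = 1.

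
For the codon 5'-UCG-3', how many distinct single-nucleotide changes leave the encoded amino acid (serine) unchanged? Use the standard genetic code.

3

Position 1: none → 0 synonymous.
Position 2: none → 0 synonymous.
Position 3: UCU, UCC, UCA → 3 synonymous.
Total: 0 + 0 + 3 = 3.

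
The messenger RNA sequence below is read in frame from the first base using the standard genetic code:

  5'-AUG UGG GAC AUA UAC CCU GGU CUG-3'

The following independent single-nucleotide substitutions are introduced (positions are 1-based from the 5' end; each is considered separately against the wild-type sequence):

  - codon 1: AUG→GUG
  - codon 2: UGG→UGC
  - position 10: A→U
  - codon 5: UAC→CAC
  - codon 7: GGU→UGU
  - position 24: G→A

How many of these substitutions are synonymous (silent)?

1

Codon 1: AUG (Met) → GUG (Val) — missense.
Codon 2: UGG (Trp) → UGC (Cys) — missense.
Codon 4: AUA (Ile) → UUA (Leu) — missense.
Codon 5: UAC (Tyr) → CAC (His) — missense.
Codon 7: GGU (Gly) → UGU (Cys) — missense.
Codon 8: CUG (Leu) → CUA (Leu) — synonymous.
Synonymous: 1 of 6.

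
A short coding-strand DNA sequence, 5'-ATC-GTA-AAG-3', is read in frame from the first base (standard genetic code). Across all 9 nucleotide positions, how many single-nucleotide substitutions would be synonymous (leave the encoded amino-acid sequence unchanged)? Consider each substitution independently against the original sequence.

Codon 1 (ATC, Ile): 2 synonymous substitutions.
Codon 2 (GTA, Val): 3 synonymous substitutions.
Codon 3 (AAG, Lys): 1 synonymous substitution.
Total: 2 + 3 + 1 = 6.

6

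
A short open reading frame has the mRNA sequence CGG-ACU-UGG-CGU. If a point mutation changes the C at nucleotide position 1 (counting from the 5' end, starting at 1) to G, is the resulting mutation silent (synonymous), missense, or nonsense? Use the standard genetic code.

Position 1 falls in codon 1: CGG → Arg.
After the substitution the codon is GGG → Gly.
Arg ≠ Gly, so this is a missense mutation.

missense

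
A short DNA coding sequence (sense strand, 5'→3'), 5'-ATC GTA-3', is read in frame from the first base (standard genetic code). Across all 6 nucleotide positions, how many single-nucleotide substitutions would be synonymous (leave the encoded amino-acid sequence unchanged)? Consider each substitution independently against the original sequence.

5

Codon 1 (ATC, Ile): 2 synonymous substitutions.
Codon 2 (GTA, Val): 3 synonymous substitutions.
Total: 2 + 3 = 5.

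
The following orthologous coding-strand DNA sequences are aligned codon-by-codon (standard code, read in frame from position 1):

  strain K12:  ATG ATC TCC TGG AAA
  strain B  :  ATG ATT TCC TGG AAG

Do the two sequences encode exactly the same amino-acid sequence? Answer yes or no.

yes

Codon 1: ATG Met / ATG Met — identical.
Codon 2: ATC Ile / ATT Ile — synonymous.
Codon 3: TCC Ser / TCC Ser — identical.
Codon 4: TGG Trp / TGG Trp — identical.
Codon 5: AAA Lys / AAG Lys — synonymous.
Nonsynonymous differences: 0 → same protein.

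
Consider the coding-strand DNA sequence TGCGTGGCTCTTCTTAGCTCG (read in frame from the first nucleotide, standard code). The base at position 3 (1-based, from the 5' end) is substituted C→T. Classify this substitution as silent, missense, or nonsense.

Position 3 falls in codon 1: TGC → Cys.
After the substitution the codon is TGT → Cys.
Both encode Cys, so the change is synonymous.

silent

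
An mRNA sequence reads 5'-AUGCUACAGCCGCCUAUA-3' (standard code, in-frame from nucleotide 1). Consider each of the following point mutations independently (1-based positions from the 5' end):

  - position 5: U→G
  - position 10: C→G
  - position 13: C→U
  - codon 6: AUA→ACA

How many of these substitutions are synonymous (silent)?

0

Codon 2: CUA (Leu) → CGA (Arg) — missense.
Codon 4: CCG (Pro) → GCG (Ala) — missense.
Codon 5: CCU (Pro) → UCU (Ser) — missense.
Codon 6: AUA (Ile) → ACA (Thr) — missense.
Synonymous: 0 of 4.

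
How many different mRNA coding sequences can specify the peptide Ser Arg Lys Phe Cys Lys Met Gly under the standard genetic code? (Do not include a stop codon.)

2304

Ser: 6 codons.
Arg: 6 codons.
Lys: 2 codons.
Phe: 2 codons.
Cys: 2 codons.
Lys: 2 codons.
Met: 1 codon.
Gly: 4 codons.
6 × 6 × 2 × 2 × 2 × 2 × 1 × 4 = 2304.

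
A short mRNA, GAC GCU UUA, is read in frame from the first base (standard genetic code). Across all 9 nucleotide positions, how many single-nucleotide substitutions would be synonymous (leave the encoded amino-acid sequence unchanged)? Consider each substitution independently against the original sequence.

Codon 1 (GAC, Asp): 1 synonymous substitution.
Codon 2 (GCU, Ala): 3 synonymous substitutions.
Codon 3 (UUA, Leu): 2 synonymous substitutions.
Total: 1 + 3 + 2 = 6.

6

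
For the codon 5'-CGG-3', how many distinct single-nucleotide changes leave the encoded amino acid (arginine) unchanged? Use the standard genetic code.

Position 1: AGG → 1 synonymous.
Position 2: none → 0 synonymous.
Position 3: CGT, CGC, CGA → 3 synonymous.
Total: 1 + 0 + 3 = 4.

4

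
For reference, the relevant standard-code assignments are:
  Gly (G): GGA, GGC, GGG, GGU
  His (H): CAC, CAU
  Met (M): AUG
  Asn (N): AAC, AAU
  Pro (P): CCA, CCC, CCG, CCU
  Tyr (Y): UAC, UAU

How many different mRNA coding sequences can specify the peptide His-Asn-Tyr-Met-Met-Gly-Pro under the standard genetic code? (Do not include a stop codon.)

His: 2 codons.
Asn: 2 codons.
Tyr: 2 codons.
Met: 1 codon.
Met: 1 codon.
Gly: 4 codons.
Pro: 4 codons.
2 × 2 × 2 × 1 × 1 × 4 × 4 = 128.

128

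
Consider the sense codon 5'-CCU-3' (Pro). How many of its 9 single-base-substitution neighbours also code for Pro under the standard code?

3

Position 1: none → 0 synonymous.
Position 2: none → 0 synonymous.
Position 3: CCC, CCA, CCG → 3 synonymous.
Total: 0 + 0 + 3 = 3.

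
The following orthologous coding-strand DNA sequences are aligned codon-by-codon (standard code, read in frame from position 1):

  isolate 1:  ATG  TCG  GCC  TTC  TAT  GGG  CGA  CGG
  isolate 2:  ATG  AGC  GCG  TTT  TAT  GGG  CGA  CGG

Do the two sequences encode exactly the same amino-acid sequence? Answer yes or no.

yes

Codon 1: ATG Met / ATG Met — identical.
Codon 2: TCG Ser / AGC Ser — synonymous.
Codon 3: GCC Ala / GCG Ala — synonymous.
Codon 4: TTC Phe / TTT Phe — synonymous.
Codon 5: TAT Tyr / TAT Tyr — identical.
Codon 6: GGG Gly / GGG Gly — identical.
Codon 7: CGA Arg / CGA Arg — identical.
Codon 8: CGG Arg / CGG Arg — identical.
Nonsynonymous differences: 0 → same protein.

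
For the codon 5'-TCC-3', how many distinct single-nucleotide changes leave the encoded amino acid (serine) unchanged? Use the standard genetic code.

Position 1: none → 0 synonymous.
Position 2: none → 0 synonymous.
Position 3: TCT, TCA, TCG → 3 synonymous.
Total: 0 + 0 + 3 = 3.

3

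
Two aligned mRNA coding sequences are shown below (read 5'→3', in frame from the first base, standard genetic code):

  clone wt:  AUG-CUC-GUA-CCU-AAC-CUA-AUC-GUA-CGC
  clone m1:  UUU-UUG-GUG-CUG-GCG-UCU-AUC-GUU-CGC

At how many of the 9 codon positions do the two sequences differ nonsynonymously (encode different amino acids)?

4

Codon 1: AUG Met / UUU Phe — nonsynonymous.
Codon 2: CUC Leu / UUG Leu — synonymous.
Codon 3: GUA Val / GUG Val — synonymous.
Codon 4: CCU Pro / CUG Leu — nonsynonymous.
Codon 5: AAC Asn / GCG Ala — nonsynonymous.
Codon 6: CUA Leu / UCU Ser — nonsynonymous.
Codon 7: AUC Ile / AUC Ile — identical.
Codon 8: GUA Val / GUU Val — synonymous.
Codon 9: CGC Arg / CGC Arg — identical.
Nonsynonymous differences: 4.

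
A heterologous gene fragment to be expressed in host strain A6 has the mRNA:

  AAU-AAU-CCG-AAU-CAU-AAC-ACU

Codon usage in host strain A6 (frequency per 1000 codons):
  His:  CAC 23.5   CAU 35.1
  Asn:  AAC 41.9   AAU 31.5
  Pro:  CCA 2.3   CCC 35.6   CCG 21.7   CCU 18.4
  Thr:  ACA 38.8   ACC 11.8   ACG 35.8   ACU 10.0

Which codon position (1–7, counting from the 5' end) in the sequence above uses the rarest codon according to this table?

7

Codon 1 AAU (Asn): 31.5 per 1000.
Codon 2 AAU (Asn): 31.5 per 1000.
Codon 3 CCG (Pro): 21.7 per 1000.
Codon 4 AAU (Asn): 31.5 per 1000.
Codon 5 CAU (His): 35.1 per 1000.
Codon 6 AAC (Asn): 41.9 per 1000.
Codon 7 ACU (Thr): 10.0 per 1000.
Lowest frequency is 10.0 at codon 7.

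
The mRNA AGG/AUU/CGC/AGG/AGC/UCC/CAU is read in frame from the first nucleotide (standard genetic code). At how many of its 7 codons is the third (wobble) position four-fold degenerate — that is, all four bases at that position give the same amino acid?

2

Codon 1 AGG (Arg): third position 2-fold.
Codon 2 AUU (Ile): third position 3-fold.
Codon 3 CGC (Arg): third position 4-fold.
Codon 4 AGG (Arg): third position 2-fold.
Codon 5 AGC (Ser): third position 2-fold.
Codon 6 UCC (Ser): third position 4-fold.
Codon 7 CAU (His): third position 2-fold.
Four-fold degenerate third positions: 2.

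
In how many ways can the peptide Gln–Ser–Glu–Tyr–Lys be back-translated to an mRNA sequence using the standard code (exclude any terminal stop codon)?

Gln: 2 codons.
Ser: 6 codons.
Glu: 2 codons.
Tyr: 2 codons.
Lys: 2 codons.
2 × 6 × 2 × 2 × 2 = 96.

96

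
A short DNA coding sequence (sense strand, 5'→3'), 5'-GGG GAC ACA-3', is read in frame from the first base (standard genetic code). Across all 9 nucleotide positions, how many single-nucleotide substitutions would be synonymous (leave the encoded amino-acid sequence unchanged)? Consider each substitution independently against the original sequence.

7

Codon 1 (GGG, Gly): 3 synonymous substitutions.
Codon 2 (GAC, Asp): 1 synonymous substitution.
Codon 3 (ACA, Thr): 3 synonymous substitutions.
Total: 3 + 1 + 3 = 7.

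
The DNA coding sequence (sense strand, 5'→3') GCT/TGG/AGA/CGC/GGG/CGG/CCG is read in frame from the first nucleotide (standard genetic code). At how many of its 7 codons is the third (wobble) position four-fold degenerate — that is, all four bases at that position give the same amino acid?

Codon 1 GCT (Ala): third position 4-fold.
Codon 2 TGG (Trp): third position 1-fold.
Codon 3 AGA (Arg): third position 2-fold.
Codon 4 CGC (Arg): third position 4-fold.
Codon 5 GGG (Gly): third position 4-fold.
Codon 6 CGG (Arg): third position 4-fold.
Codon 7 CCG (Pro): third position 4-fold.
Four-fold degenerate third positions: 5.

5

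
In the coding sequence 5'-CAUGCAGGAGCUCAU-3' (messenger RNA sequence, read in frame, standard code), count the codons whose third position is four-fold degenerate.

Codon 1 CAU (His): third position 2-fold.
Codon 2 GCA (Ala): third position 4-fold.
Codon 3 GGA (Gly): third position 4-fold.
Codon 4 GCU (Ala): third position 4-fold.
Codon 5 CAU (His): third position 2-fold.
Four-fold degenerate third positions: 3.

3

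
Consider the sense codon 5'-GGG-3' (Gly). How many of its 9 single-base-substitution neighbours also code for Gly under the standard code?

Position 1: none → 0 synonymous.
Position 2: none → 0 synonymous.
Position 3: GGU, GGC, GGA → 3 synonymous.
Total: 0 + 0 + 3 = 3.

3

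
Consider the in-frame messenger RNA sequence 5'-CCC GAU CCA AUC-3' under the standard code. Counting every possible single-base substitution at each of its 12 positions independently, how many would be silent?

Codon 1 (CCC, Pro): 3 synonymous substitutions.
Codon 2 (GAU, Asp): 1 synonymous substitution.
Codon 3 (CCA, Pro): 3 synonymous substitutions.
Codon 4 (AUC, Ile): 2 synonymous substitutions.
Total: 3 + 1 + 3 + 2 = 9.

9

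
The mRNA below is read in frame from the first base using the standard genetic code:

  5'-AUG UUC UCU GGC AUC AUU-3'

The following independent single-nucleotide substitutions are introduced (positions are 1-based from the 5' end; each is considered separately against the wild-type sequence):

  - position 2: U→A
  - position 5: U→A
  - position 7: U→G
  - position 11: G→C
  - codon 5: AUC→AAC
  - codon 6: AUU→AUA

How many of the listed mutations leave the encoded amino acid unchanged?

Codon 1: AUG (Met) → AAG (Lys) — missense.
Codon 2: UUC (Phe) → UAC (Tyr) — missense.
Codon 3: UCU (Ser) → GCU (Ala) — missense.
Codon 4: GGC (Gly) → GCC (Ala) — missense.
Codon 5: AUC (Ile) → AAC (Asn) — missense.
Codon 6: AUU (Ile) → AUA (Ile) — synonymous.
Synonymous: 1 of 6.

1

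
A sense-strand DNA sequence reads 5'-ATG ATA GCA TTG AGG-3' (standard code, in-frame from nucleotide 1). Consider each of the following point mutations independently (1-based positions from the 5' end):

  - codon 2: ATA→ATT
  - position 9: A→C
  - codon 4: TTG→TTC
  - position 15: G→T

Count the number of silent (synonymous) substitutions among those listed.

2

Codon 2: ATA (Ile) → ATT (Ile) — synonymous.
Codon 3: GCA (Ala) → GCC (Ala) — synonymous.
Codon 4: TTG (Leu) → TTC (Phe) — missense.
Codon 5: AGG (Arg) → AGT (Ser) — missense.
Synonymous: 2 of 4.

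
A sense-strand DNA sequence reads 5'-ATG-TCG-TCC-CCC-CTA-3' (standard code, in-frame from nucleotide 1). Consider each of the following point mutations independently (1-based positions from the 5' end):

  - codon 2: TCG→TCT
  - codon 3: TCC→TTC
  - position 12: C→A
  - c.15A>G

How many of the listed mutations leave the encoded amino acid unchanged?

3

Codon 2: TCG (Ser) → TCT (Ser) — synonymous.
Codon 3: TCC (Ser) → TTC (Phe) — missense.
Codon 4: CCC (Pro) → CCA (Pro) — synonymous.
Codon 5: CTA (Leu) → CTG (Leu) — synonymous.
Synonymous: 3 of 4.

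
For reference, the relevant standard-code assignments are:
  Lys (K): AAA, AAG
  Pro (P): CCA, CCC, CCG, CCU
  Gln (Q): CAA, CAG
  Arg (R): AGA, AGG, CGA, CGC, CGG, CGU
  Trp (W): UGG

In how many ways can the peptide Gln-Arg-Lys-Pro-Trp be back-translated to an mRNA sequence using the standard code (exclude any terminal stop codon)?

96

Gln: 2 codons.
Arg: 6 codons.
Lys: 2 codons.
Pro: 4 codons.
Trp: 1 codon.
2 × 6 × 2 × 4 × 1 = 96.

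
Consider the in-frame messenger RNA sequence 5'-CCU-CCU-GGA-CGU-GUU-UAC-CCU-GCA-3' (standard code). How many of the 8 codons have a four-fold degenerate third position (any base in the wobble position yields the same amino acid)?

7

Codon 1 CCU (Pro): third position 4-fold.
Codon 2 CCU (Pro): third position 4-fold.
Codon 3 GGA (Gly): third position 4-fold.
Codon 4 CGU (Arg): third position 4-fold.
Codon 5 GUU (Val): third position 4-fold.
Codon 6 UAC (Tyr): third position 2-fold.
Codon 7 CCU (Pro): third position 4-fold.
Codon 8 GCA (Ala): third position 4-fold.
Four-fold degenerate third positions: 7.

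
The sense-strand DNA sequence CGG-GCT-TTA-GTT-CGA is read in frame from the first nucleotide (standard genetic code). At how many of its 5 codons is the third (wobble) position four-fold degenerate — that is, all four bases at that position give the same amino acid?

Codon 1 CGG (Arg): third position 4-fold.
Codon 2 GCT (Ala): third position 4-fold.
Codon 3 TTA (Leu): third position 2-fold.
Codon 4 GTT (Val): third position 4-fold.
Codon 5 CGA (Arg): third position 4-fold.
Four-fold degenerate third positions: 4.

4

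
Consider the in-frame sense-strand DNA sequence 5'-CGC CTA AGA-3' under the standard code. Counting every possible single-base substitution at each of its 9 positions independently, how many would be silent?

9

Codon 1 (CGC, Arg): 3 synonymous substitutions.
Codon 2 (CTA, Leu): 4 synonymous substitutions.
Codon 3 (AGA, Arg): 2 synonymous substitutions.
Total: 3 + 4 + 2 = 9.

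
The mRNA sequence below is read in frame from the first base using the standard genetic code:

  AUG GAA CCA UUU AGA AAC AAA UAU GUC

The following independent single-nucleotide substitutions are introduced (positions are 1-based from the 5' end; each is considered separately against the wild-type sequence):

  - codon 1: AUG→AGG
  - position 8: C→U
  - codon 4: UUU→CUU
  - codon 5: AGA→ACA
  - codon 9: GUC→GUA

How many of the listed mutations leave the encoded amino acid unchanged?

Codon 1: AUG (Met) → AGG (Arg) — missense.
Codon 3: CCA (Pro) → CUA (Leu) — missense.
Codon 4: UUU (Phe) → CUU (Leu) — missense.
Codon 5: AGA (Arg) → ACA (Thr) — missense.
Codon 9: GUC (Val) → GUA (Val) — synonymous.
Synonymous: 1 of 5.

1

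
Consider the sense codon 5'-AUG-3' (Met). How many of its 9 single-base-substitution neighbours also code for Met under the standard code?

Position 1: none → 0 synonymous.
Position 2: none → 0 synonymous.
Position 3: none → 0 synonymous.
Total: 0 + 0 + 0 = 0.

0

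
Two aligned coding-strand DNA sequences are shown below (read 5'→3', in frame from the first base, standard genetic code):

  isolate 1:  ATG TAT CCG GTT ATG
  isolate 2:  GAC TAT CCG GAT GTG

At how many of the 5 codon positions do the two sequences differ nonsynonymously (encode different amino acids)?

Codon 1: ATG Met / GAC Asp — nonsynonymous.
Codon 2: TAT Tyr / TAT Tyr — identical.
Codon 3: CCG Pro / CCG Pro — identical.
Codon 4: GTT Val / GAT Asp — nonsynonymous.
Codon 5: ATG Met / GTG Val — nonsynonymous.
Nonsynonymous differences: 3.

3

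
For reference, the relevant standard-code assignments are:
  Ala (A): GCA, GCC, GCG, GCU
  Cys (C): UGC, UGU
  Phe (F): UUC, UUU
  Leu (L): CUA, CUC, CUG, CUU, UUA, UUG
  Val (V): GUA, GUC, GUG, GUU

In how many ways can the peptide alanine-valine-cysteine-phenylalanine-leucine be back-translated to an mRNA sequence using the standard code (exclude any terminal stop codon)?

384

Ala: 4 codons.
Val: 4 codons.
Cys: 2 codons.
Phe: 2 codons.
Leu: 6 codons.
4 × 4 × 2 × 2 × 6 = 384.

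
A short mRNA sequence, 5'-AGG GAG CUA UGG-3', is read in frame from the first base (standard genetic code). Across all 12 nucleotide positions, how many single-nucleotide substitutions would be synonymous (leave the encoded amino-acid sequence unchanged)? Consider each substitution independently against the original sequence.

Codon 1 (AGG, Arg): 2 synonymous substitutions.
Codon 2 (GAG, Glu): 1 synonymous substitution.
Codon 3 (CUA, Leu): 4 synonymous substitutions.
Codon 4 (UGG, Trp): 0 synonymous substitutions.
Total: 2 + 1 + 4 + 0 = 7.

7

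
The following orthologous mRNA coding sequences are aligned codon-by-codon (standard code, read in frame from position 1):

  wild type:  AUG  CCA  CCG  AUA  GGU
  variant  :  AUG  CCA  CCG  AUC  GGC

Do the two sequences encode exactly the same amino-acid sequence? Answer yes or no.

Codon 1: AUG Met / AUG Met — identical.
Codon 2: CCA Pro / CCA Pro — identical.
Codon 3: CCG Pro / CCG Pro — identical.
Codon 4: AUA Ile / AUC Ile — synonymous.
Codon 5: GGU Gly / GGC Gly — synonymous.
Nonsynonymous differences: 0 → same protein.

yes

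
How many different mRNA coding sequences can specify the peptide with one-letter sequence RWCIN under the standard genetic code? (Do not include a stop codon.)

Arg: 6 codons.
Trp: 1 codon.
Cys: 2 codons.
Ile: 3 codons.
Asn: 2 codons.
6 × 1 × 2 × 3 × 2 = 72.

72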